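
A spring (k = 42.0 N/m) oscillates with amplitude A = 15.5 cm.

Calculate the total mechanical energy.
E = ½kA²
E = ½kA² = ½×42.0×(0.155)² = 0.5045 J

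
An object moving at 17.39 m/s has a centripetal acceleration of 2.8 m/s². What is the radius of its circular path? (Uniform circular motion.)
r = v²/a_c = 17.39²/2.8 = 108.0 m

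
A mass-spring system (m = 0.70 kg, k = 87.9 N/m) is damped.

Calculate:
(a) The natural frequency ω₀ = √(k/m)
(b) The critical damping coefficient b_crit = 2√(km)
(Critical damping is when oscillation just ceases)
ω₀ = √(k/m) = √(87.9/0.7) = 11.21 rad/s
b_crit = 2√(km) = 2√(87.9×0.7) = 15.69 kg/s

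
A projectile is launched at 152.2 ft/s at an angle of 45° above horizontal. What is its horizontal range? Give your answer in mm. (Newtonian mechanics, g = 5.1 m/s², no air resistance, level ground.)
R = v₀² sin(2θ) / g (with unit conversion) = 422000.0 mm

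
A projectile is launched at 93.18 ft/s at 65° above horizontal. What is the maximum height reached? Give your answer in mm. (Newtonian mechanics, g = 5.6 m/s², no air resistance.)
H = v₀²sin²(θ)/(2g) (with unit conversion) = 59160.0 mm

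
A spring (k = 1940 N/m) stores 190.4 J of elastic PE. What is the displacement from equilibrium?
PE = ½kx² → x = √(2PE/k) = √(2×190.4/1940) = 0.443 m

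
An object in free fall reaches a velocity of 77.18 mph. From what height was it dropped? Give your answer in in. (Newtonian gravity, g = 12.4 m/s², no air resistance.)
h = v²/(2g) (with unit conversion) = 1890.0 in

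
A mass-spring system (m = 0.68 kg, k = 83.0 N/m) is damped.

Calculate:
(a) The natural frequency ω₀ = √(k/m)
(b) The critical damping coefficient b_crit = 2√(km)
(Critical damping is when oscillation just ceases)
ω₀ = √(k/m) = √(83.0/0.68) = 11.05 rad/s
b_crit = 2√(km) = 2√(83.0×0.68) = 15.03 kg/s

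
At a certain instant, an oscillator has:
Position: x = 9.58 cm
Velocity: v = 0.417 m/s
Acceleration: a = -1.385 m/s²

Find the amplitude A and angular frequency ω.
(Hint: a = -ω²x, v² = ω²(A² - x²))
a = −ω²x → ω = √(|a|/x) = √(1.385/0.0958) = 3.802 rad/s
v² = ω²(A² − x²) → A = √(x² + v²/ω²) = √(0.0958² + 0.417²/3.802²) = 0.1456 m = 14.56 cm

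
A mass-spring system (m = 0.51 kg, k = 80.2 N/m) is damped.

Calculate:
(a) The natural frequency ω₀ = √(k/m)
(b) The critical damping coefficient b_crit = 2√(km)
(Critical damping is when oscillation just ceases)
ω₀ = √(k/m) = √(80.2/0.51) = 12.54 rad/s
b_crit = 2√(km) = 2√(80.2×0.51) = 12.79 kg/s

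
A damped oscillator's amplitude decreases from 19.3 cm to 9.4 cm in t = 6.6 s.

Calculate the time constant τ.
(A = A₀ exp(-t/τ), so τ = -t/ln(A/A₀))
A/A₀ = 9.4/19.3 = 0.487; ln(A/A₀) = -0.7194
τ = −t/ln(A/A₀) = −6.6/-0.7194 = 9.174 s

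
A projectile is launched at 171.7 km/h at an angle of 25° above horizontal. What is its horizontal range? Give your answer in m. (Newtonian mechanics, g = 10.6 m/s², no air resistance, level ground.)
R = v₀² sin(2θ) / g (with unit conversion) = 164.4 m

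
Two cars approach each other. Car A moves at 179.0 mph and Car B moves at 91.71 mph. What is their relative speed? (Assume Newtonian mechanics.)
v_rel = v_A + v_B = 179.0 + 91.71 = 270.7 mph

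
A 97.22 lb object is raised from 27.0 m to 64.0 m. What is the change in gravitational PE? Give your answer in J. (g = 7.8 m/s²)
ΔPE = mg(h₂ − h₁) = 44.1 kg × 7.8 m/s² × (64 − 27) m = 1.273e+04 J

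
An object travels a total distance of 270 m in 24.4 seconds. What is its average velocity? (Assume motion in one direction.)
v_avg = Δd / Δt = 270 / 24.4 = 11.07 m/s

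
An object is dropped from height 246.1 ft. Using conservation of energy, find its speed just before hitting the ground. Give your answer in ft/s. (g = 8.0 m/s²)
mgh = ½mv² → v = √(2gh) = √(2×8.0×75.01) = 34.64 m/s = 113.7 ft/s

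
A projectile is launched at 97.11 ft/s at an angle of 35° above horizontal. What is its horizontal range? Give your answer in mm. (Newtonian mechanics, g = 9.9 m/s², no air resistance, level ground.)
R = v₀² sin(2θ) / g (with unit conversion) = 83160.0 mm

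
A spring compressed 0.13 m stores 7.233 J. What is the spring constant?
PE = ½kx² → k = 2PE/x² = 2×7.233/0.13² = 856.0 N/m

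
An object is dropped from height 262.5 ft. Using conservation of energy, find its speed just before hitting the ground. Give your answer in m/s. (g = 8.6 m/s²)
mgh = ½mv² → v = √(2gh) = √(2×8.6×80.01) = 37.1 m/s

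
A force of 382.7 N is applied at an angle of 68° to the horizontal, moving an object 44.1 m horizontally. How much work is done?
W = Fd cosθ = 382.7×44.1×cos(68°) = 6322.3 J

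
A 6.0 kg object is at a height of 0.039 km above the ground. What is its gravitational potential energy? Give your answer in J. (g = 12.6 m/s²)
PE = mgh = 6 kg × 12.6 m/s² × 39 m = 2948 J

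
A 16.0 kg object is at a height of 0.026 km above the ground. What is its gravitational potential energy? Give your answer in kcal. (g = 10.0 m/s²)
PE = mgh = 16 kg × 10.0 m/s² × 26 m = 4160 J = 0.9943 kcal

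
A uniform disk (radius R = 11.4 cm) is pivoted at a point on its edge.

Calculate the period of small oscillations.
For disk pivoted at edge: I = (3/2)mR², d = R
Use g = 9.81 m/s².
I/m = (3/2)R² = 0.01949 m²; d = R = 0.114 m
T = 2π√((3/2)R²/(gR)) = 2π√(3R/(2g)) = 0.8296 s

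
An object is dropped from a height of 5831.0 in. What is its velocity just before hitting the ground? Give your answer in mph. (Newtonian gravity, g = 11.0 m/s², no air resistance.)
v = √(2gh) (with unit conversion) = 127.7 mph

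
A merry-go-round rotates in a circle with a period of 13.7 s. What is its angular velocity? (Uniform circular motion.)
ω = 2π/T = 2π/13.7 = 0.4586 rad/s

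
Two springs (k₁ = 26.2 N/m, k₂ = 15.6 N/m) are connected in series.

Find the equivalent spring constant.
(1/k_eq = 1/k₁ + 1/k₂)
1/k_eq = 1/26.2 + 1/15.6 = 0.10227; k_eq = 9.778 N/m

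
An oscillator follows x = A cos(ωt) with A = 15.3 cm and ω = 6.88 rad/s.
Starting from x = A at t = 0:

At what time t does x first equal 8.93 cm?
cos(ωt) = x/A = 8.93/15.3 = 0.5837
ωt = arccos(0.5837) = 0.9476 rad
t = 0.9476/6.88 = 0.1377 s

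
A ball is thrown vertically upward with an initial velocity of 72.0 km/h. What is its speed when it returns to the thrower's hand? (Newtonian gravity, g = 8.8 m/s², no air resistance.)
By conservation of energy, the ball returns at the same speed = 72.0 km/h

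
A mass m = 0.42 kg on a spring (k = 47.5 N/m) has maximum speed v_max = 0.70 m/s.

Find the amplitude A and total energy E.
½mv²_max = ½kA² → A = v_max√(m/k) = 0.7×√(0.42/47.5) = 0.06582 m = 6.582 cm
E = ½mv²_max = ½×0.42×0.7² = 0.1029 J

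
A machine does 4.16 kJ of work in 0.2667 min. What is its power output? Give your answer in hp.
P = W/t = 4160 J / 16 s = 260 W = 0.3486 hp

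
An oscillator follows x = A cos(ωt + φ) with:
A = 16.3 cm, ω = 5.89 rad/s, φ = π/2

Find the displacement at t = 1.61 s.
x = A cos(ωt + φ) = 16.3×cos(5.89×1.61 + π/2) = 0.9469 cm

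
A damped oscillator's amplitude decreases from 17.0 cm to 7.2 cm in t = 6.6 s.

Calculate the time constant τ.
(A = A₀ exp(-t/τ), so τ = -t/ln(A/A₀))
A/A₀ = 7.2/17.0 = 0.4235; ln(A/A₀) = -0.8591
τ = −t/ln(A/A₀) = −6.6/-0.8591 = 7.682 s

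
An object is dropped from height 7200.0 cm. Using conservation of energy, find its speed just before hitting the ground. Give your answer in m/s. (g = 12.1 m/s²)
mgh = ½mv² → v = √(2gh) = √(2×12.1×72) = 41.74 m/s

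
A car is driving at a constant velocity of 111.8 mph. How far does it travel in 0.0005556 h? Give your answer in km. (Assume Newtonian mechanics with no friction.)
d = vt (with unit conversion) = 0.09997 km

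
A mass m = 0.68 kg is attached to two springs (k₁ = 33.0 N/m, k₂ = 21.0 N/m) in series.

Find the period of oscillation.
k_eq = k₁k₂/(k₁+k₂) = 12.83 N/m
T = 2π√(m/k_eq) = 2π√(0.68/12.83) = 1.446 s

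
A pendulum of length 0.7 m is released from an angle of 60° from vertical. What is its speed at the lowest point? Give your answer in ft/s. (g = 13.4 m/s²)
h = L(1 − cosθ) = 0.7×(1 − cos60°) = 0.35 m
v = √(2gh) = √(2×13.4×0.35) = 3.063 m/s = 10.05 ft/s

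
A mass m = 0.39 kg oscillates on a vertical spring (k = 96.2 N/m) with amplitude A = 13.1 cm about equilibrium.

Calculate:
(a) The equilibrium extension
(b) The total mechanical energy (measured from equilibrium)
x_eq = mg/k = 0.39×9.81/96.2 = 0.03977 m = 3.977 cm
E = ½kA² = ½×96.2×(0.131)² = 0.8254 J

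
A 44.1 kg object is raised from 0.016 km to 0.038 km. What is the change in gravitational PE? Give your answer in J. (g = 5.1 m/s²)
ΔPE = mg(h₂ − h₁) = 44.1 kg × 5.1 m/s² × (38 − 16) m = 4948 J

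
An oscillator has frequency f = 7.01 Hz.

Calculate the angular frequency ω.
ω = 2πf = 2π×7.01 = 44.05 rad/s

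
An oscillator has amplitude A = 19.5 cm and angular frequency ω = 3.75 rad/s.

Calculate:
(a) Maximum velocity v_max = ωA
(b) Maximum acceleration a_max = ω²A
v_max = ωA = 3.75×0.195 = 0.7312 m/s
a_max = ω²A = 3.75²×0.195 = 2.742 m/s²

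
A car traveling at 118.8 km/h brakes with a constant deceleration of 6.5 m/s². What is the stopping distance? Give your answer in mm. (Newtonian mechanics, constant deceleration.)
d = v₀² / (2a) (with unit conversion) = 83770.0 mm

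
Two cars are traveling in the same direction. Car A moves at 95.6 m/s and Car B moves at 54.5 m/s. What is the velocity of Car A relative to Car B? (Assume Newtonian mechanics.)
v_rel = v_A - v_B = 95.6 - 54.5 = 41.1 m/s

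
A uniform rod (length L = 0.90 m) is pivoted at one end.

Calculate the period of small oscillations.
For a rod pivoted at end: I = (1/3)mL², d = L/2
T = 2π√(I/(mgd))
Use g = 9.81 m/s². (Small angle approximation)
I/m = (1/3)L² = 0.27 m²; d = L/2 = 0.45 m
T = 2π√(I/(mgd)) = 2π√(0.27/(9.81×0.45)) = 1.554 s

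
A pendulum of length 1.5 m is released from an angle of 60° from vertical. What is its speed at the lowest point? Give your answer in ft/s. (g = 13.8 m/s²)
h = L(1 − cosθ) = 1.5×(1 − cos60°) = 0.75 m
v = √(2gh) = √(2×13.8×0.75) = 4.55 m/s = 14.93 ft/s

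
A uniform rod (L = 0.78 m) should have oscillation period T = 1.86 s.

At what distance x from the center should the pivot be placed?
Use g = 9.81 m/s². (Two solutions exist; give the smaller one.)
T = 2π√((L²/12 + x²)/(gx)). Let c = T²g/(4π²) = 0.8597.
x² − cx + L²/12 = 0 → x = (c − √(c² − L²/3))/2 = 0.06369 m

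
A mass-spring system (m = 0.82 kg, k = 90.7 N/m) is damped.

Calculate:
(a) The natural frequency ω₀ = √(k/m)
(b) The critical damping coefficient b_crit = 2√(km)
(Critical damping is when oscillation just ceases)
ω₀ = √(k/m) = √(90.7/0.82) = 10.52 rad/s
b_crit = 2√(km) = 2√(90.7×0.82) = 17.25 kg/s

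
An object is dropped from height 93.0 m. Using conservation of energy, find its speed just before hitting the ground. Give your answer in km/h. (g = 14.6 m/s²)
mgh = ½mv² → v = √(2gh) = √(2×14.6×93) = 52.11 m/s = 187.6 km/h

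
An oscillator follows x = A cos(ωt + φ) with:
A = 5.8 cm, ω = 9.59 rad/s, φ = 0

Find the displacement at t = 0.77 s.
x = A cos(ωt + φ) = 5.8×cos(9.59×0.77 + 0) = 2.625 cm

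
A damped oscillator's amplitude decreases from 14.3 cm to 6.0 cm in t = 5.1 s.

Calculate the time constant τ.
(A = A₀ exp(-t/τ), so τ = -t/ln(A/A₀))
A/A₀ = 6.0/14.3 = 0.4196; ln(A/A₀) = -0.8685
τ = −t/ln(A/A₀) = −5.1/-0.8685 = 5.872 s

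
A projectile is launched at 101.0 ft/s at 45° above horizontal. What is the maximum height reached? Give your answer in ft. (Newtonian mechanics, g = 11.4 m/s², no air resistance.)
H = v₀²sin²(θ)/(2g) (with unit conversion) = 68.19 ft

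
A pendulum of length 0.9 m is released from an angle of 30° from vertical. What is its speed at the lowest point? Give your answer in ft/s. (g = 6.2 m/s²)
h = L(1 − cosθ) = 0.9×(1 − cos30°) = 0.1206 m
v = √(2gh) = √(2×6.2×0.1206) = 1.223 m/s = 4.012 ft/s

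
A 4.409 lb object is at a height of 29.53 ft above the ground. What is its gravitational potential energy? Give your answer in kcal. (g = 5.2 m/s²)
PE = mgh = 2 kg × 5.2 m/s² × 9.001 m = 93.6 J = 0.02237 kcal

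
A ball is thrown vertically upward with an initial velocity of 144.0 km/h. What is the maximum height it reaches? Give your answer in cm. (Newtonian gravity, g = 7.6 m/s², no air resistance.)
h_max = v₀²/(2g) (with unit conversion) = 10530.0 cm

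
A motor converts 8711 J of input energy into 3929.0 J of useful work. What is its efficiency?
η = W_out/W_in = 3929.0/8711 = 0.451 = 45.1%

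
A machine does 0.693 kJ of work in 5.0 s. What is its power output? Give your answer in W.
P = W/t = 693 J / 5 s = 138.6 W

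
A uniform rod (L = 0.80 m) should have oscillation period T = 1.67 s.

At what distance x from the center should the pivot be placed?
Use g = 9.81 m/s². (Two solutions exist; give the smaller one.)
T = 2π√((L²/12 + x²)/(gx)). Let c = T²g/(4π²) = 0.693.
x² − cx + L²/12 = 0 → x = (c − √(c² − L²/3))/2 = 0.08818 m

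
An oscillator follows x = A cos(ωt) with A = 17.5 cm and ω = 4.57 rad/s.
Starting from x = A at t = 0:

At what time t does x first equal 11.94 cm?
cos(ωt) = x/A = 11.94/17.5 = 0.6823
ωt = arccos(0.6823) = 0.8199 rad
t = 0.8199/4.57 = 0.1794 s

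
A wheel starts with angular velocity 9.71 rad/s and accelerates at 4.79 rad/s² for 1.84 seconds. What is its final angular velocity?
ω = ω₀ + αt = 9.71 + 4.79 × 1.84 = 18.52 rad/s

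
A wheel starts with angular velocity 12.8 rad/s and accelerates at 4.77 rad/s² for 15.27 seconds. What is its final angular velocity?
ω = ω₀ + αt = 12.8 + 4.77 × 15.27 = 85.64 rad/s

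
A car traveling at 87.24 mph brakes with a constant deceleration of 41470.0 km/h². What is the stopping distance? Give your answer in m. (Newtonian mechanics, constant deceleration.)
d = v₀² / (2a) (with unit conversion) = 237.7 m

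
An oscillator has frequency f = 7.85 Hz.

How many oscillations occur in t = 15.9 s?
n = f×t = 7.85×15.9 = 124.8 oscillations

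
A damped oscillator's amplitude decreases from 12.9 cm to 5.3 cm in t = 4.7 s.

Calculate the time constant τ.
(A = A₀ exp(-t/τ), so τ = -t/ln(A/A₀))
A/A₀ = 5.3/12.9 = 0.4109; ln(A/A₀) = -0.8895
τ = −t/ln(A/A₀) = −4.7/-0.8895 = 5.284 s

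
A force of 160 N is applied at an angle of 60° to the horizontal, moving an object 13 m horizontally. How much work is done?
W = Fd cosθ = 160×13×cos(60°) = 1040.0 J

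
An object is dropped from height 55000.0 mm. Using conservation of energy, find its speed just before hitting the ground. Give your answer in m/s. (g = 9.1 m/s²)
mgh = ½mv² → v = √(2gh) = √(2×9.1×55) = 31.64 m/s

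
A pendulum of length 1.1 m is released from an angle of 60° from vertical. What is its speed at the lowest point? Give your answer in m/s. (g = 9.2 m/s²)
h = L(1 − cosθ) = 1.1×(1 − cos60°) = 0.55 m
v = √(2gh) = √(2×9.2×0.55) = 3.181 m/s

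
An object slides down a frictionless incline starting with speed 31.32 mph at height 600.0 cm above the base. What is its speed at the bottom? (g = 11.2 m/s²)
½mv₀² + mgh = ½mv² → v = √(v₀² + 2gh) = √(14² + 2×11.2×6) = 18.18 m/s = 40.66 mph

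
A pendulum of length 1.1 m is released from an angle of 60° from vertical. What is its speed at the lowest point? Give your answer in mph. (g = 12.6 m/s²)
h = L(1 − cosθ) = 1.1×(1 − cos60°) = 0.55 m
v = √(2gh) = √(2×12.6×0.55) = 3.723 m/s = 8.328 mph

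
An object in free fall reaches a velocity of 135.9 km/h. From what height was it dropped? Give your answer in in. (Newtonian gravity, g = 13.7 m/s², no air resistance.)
h = v²/(2g) (with unit conversion) = 2048.0 in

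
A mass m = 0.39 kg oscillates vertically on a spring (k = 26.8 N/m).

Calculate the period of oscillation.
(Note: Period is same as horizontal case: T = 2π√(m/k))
T = 2π√(m/k) = 2π√(0.39/26.8) = 0.758 s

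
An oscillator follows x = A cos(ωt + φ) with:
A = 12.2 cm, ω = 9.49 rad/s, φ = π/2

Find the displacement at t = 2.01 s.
x = A cos(ωt + φ) = 12.2×cos(9.49×2.01 + π/2) = -2.726 cm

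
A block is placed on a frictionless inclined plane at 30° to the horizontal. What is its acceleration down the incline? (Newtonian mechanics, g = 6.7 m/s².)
a = g sin(θ) = 6.7 × sin(30°) = 6.7 × 0.5 = 3.35 m/s²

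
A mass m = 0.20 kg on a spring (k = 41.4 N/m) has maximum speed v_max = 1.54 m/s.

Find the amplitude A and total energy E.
½mv²_max = ½kA² → A = v_max√(m/k) = 1.54×√(0.2/41.4) = 0.107 m = 10.7 cm
E = ½mv²_max = ½×0.2×1.54² = 0.2372 J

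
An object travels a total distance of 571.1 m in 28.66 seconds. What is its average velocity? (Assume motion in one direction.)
v_avg = Δd / Δt = 571.1 / 28.66 = 19.93 m/s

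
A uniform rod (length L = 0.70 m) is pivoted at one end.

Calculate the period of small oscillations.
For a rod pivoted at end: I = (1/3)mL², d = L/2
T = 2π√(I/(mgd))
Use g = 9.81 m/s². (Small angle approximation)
I/m = (1/3)L² = 0.1633 m²; d = L/2 = 0.35 m
T = 2π√(I/(mgd)) = 2π√(0.1633/(9.81×0.35)) = 1.37 s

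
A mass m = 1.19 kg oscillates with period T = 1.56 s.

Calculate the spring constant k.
T = 2π√(m/k) → k = m(2π/T)² = 1.19×(2π/1.56)² = 19.3 N/m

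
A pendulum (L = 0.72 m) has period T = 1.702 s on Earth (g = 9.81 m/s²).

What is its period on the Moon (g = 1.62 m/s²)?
T = 2π√(L/g), so T_moon/T_earth = √(g_earth/g_moon)
T_moon = 2π√(0.72/1.62) = 4.189 s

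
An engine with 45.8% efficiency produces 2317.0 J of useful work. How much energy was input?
W_in = W_out/η = 2317.0/0.458 = 5059.0 J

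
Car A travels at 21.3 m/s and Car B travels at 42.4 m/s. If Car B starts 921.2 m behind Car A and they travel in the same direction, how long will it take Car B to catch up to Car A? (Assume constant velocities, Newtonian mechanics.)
Relative speed: v_rel = 42.4 - 21.3 = 21.1 m/s
Time to catch: t = d₀/v_rel = 921.2/21.1 = 43.66 s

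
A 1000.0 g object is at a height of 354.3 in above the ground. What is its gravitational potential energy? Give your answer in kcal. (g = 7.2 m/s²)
PE = mgh = 1 kg × 7.2 m/s² × 8.999 m = 64.79 J = 0.01549 kcal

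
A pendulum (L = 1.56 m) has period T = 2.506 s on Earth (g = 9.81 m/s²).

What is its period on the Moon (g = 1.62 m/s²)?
T = 2π√(L/g), so T_moon/T_earth = √(g_earth/g_moon)
T_moon = 2π√(1.56/1.62) = 6.166 s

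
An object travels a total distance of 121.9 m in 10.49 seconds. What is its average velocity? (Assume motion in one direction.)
v_avg = Δd / Δt = 121.9 / 10.49 = 11.62 m/s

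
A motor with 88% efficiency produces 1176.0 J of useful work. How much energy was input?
W_in = W_out/η = 1176.0/0.88 = 1336.4 J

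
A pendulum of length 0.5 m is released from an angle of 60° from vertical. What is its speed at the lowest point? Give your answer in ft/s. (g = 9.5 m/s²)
h = L(1 − cosθ) = 0.5×(1 − cos60°) = 0.25 m
v = √(2gh) = √(2×9.5×0.25) = 2.179 m/s = 7.15 ft/s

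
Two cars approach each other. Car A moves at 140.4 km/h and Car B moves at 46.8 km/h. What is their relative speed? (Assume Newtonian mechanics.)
v_rel = v_A + v_B = 140.4 + 46.8 = 187.2 km/h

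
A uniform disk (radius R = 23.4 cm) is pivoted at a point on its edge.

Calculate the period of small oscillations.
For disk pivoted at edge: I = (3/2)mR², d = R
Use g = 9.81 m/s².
I/m = (3/2)R² = 0.08213 m²; d = R = 0.234 m
T = 2π√((3/2)R²/(gR)) = 2π√(3R/(2g)) = 1.188 s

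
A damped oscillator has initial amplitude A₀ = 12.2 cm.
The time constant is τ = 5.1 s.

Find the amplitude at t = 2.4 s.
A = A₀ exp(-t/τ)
A = A₀ exp(−t/τ) = 12.2×exp(−2.4/5.1) = 7.621 cm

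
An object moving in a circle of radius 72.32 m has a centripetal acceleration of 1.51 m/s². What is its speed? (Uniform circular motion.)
v = √(a_c × r) = √(1.51 × 72.32) = 10.45 m/s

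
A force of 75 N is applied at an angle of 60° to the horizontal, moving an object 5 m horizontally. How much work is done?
W = Fd cosθ = 75×5×cos(60°) = 187.5 J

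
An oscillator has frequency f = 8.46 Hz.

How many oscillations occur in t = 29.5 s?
n = f×t = 8.46×29.5 = 249.6 oscillations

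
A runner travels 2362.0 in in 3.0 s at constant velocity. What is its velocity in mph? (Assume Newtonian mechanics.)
v = d/t (with unit conversion) = 44.73 mph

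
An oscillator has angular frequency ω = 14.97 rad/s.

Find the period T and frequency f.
T = 2π/ω = 2π/14.97 = 0.4197 s; f = ω/2π = 2.383 Hz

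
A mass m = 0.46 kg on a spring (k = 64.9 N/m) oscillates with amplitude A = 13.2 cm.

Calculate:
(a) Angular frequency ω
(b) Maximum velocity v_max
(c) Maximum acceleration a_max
ω = √(k/m) = √(64.9/0.46) = 11.88 rad/s
v_max = ωA = 11.88×0.132 = 1.568 m/s
a_max = ω²A = 11.88²×0.132 = 18.62 m/s²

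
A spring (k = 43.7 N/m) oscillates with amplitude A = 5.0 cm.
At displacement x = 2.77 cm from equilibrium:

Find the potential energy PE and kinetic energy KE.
E_total = ½kA² = ½×43.7×(0.05)² = 0.05463 J
PE = ½kx² = ½×43.7×(0.0277)² = 0.01677 J
KE = E_total − PE = 0.03786 J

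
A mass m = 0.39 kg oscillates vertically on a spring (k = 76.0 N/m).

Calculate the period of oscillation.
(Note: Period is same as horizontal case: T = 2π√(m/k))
T = 2π√(m/k) = 2π√(0.39/76.0) = 0.4501 s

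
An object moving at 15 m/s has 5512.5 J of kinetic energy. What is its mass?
KE = ½mv² → m = 2KE/v² = 2×5512.5/15² = 49.0 kg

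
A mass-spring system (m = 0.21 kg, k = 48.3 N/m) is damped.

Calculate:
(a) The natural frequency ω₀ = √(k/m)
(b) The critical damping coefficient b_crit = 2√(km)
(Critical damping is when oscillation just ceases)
ω₀ = √(k/m) = √(48.3/0.21) = 15.17 rad/s
b_crit = 2√(km) = 2√(48.3×0.21) = 6.37 kg/s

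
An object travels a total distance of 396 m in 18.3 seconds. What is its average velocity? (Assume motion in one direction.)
v_avg = Δd / Δt = 396 / 18.3 = 21.64 m/s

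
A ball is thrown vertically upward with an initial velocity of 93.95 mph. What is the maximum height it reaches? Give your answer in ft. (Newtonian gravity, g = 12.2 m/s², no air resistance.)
h_max = v₀²/(2g) (with unit conversion) = 237.2 ft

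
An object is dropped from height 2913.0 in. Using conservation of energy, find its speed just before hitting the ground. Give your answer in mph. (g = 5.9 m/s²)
mgh = ½mv² → v = √(2gh) = √(2×5.9×73.99) = 29.55 m/s = 66.1 mph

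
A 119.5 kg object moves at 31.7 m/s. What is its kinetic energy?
KE = ½mv² = ½×119.5×31.7² = 60042.18 J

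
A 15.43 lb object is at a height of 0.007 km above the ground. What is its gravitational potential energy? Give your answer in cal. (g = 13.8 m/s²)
PE = mgh = 6.999 kg × 13.8 m/s² × 7 m = 676.1 J = 161.6 cal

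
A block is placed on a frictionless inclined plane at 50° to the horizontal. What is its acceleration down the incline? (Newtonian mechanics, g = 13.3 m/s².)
a = g sin(θ) = 13.3 × sin(50°) = 13.3 × 0.766 = 10.19 m/s²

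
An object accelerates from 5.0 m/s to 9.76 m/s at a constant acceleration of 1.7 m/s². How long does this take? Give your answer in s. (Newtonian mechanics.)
t = (v - v₀)/a = 2.8 s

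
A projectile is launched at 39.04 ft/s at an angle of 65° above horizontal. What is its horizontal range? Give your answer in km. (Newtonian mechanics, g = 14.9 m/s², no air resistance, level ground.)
R = v₀² sin(2θ) / g (with unit conversion) = 0.00728 km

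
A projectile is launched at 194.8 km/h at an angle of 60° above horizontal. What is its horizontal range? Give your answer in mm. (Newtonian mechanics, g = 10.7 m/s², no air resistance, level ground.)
R = v₀² sin(2θ) / g (with unit conversion) = 237000.0 mm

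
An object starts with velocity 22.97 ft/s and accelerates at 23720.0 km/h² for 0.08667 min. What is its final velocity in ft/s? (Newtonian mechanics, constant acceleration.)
v = v₀ + at (with unit conversion) = 54.2 ft/s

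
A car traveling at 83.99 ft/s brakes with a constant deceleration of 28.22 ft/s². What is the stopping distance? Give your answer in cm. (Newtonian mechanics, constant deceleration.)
d = v₀² / (2a) (with unit conversion) = 3810.0 cm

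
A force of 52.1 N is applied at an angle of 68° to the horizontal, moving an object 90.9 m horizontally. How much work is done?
W = Fd cosθ = 52.1×90.9×cos(68°) = 1774.1 J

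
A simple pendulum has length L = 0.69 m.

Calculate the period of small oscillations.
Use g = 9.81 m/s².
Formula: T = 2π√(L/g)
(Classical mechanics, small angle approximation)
T = 2π√(L/g) = 2π√(0.69/9.81) = 1.666 s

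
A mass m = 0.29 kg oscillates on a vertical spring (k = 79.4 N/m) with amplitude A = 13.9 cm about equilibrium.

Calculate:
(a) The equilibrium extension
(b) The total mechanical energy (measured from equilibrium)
x_eq = mg/k = 0.29×9.81/79.4 = 0.03583 m = 3.583 cm
E = ½kA² = ½×79.4×(0.139)² = 0.767 J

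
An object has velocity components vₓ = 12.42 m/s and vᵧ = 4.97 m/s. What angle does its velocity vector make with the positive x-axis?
θ = arctan(vᵧ/vₓ) = arctan(4.97/12.42) = 21.81°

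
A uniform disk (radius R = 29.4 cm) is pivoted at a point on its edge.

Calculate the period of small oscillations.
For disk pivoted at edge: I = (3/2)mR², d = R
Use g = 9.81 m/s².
I/m = (3/2)R² = 0.1297 m²; d = R = 0.294 m
T = 2π√((3/2)R²/(gR)) = 2π√(3R/(2g)) = 1.332 s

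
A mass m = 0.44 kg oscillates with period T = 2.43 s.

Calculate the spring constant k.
T = 2π√(m/k) → k = m(2π/T)² = 0.44×(2π/2.43)² = 2.942 N/m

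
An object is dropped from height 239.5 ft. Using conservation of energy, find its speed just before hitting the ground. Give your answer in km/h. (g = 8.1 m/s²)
mgh = ½mv² → v = √(2gh) = √(2×8.1×73) = 34.39 m/s = 123.8 km/h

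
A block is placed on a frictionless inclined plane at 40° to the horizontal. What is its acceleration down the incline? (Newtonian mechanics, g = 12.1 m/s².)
a = g sin(θ) = 12.1 × sin(40°) = 12.1 × 0.6428 = 7.78 m/s²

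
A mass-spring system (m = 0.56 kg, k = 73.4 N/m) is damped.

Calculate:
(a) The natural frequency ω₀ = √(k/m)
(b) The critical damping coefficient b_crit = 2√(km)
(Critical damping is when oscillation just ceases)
ω₀ = √(k/m) = √(73.4/0.56) = 11.45 rad/s
b_crit = 2√(km) = 2√(73.4×0.56) = 12.82 kg/s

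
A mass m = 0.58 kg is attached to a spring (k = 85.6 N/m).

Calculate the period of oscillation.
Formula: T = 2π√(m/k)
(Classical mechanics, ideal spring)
T = 2π√(m/k) = 2π√(0.58/85.6) = 0.5172 s; f = 1/T = 1.933 Hz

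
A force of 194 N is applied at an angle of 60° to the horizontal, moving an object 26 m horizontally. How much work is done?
W = Fd cosθ = 194×26×cos(60°) = 2522.0 J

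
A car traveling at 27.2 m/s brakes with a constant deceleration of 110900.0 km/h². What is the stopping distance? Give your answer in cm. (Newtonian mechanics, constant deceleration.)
d = v₀² / (2a) (with unit conversion) = 4323.0 cm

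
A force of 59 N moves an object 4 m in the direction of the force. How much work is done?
W = Fd = 59×4 = 236.0 J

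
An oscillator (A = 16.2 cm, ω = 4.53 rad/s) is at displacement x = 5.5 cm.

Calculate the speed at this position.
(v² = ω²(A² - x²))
v = ω√(A² − x²) = 4.53×√(0.162² − 0.055²) = 0.6903 m/s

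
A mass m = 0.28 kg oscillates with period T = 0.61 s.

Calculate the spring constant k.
T = 2π√(m/k) → k = m(2π/T)² = 0.28×(2π/0.61)² = 29.71 N/m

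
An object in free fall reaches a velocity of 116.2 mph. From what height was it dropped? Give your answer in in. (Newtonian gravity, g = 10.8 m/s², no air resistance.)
h = v²/(2g) (with unit conversion) = 4918.0 in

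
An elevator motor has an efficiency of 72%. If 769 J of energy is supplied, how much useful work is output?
W_out = η × W_in = 0.72 × 769 = 553.68 J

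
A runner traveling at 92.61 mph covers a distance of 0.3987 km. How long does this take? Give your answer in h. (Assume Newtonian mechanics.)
t = d/v (with unit conversion) = 0.002675 h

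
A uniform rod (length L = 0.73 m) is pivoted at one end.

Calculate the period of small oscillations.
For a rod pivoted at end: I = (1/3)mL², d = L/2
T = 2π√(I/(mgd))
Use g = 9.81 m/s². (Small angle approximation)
I/m = (1/3)L² = 0.1776 m²; d = L/2 = 0.365 m
T = 2π√(I/(mgd)) = 2π√(0.1776/(9.81×0.365)) = 1.399 s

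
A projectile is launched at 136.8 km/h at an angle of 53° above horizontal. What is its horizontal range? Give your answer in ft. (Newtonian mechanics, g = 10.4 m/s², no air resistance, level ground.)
R = v₀² sin(2θ) / g (with unit conversion) = 437.9 ft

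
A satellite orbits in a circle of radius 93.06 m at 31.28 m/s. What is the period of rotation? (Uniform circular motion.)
T = 2πr/v = 2π×93.06/31.28 = 18.69 s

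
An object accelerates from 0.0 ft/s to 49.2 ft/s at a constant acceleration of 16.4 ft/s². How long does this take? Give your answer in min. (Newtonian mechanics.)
t = (v - v₀)/a (with unit conversion) = 0.05 min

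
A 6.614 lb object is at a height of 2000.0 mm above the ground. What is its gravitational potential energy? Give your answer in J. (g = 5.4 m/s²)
PE = mgh = 3 kg × 5.4 m/s² × 2 m = 32.4 J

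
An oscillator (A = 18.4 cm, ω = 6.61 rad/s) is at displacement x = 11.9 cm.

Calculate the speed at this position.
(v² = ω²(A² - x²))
v = ω√(A² − x²) = 6.61×√(0.184² − 0.119²) = 0.9276 m/s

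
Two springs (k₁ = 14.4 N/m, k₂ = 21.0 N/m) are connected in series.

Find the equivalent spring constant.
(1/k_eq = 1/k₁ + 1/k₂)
1/k_eq = 1/14.4 + 1/21.0 = 0.11706; k_eq = 8.542 N/m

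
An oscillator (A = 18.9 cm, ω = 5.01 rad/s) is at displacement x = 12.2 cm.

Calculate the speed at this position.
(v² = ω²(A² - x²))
v = ω√(A² − x²) = 5.01×√(0.189² − 0.122²) = 0.7232 m/s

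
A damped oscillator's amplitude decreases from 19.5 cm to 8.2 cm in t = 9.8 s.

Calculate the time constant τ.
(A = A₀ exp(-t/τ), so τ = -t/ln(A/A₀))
A/A₀ = 8.2/19.5 = 0.4205; ln(A/A₀) = -0.8663
τ = −t/ln(A/A₀) = −9.8/-0.8663 = 11.31 s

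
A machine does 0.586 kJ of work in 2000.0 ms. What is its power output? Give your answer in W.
P = W/t = 586 J / 2 s = 293 W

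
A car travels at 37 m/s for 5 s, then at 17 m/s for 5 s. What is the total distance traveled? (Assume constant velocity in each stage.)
d₁ = v₁t₁ = 37 × 5 = 185 m
d₂ = v₂t₂ = 17 × 5 = 85 m
d_total = 185 + 85 = 270 m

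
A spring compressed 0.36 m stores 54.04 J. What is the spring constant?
PE = ½kx² → k = 2PE/x² = 2×54.04/0.36² = 834.0 N/m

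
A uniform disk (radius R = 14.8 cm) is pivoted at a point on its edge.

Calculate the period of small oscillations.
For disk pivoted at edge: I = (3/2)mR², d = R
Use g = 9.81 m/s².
I/m = (3/2)R² = 0.03286 m²; d = R = 0.148 m
T = 2π√((3/2)R²/(gR)) = 2π√(3R/(2g)) = 0.9452 s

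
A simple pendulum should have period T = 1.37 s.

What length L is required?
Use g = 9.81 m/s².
T = 2π√(L/g) → L = g(T/2π)² = 9.81×(1.37/2π)² = 0.4664 m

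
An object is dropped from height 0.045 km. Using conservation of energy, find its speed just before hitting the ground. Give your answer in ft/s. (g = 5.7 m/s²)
mgh = ½mv² → v = √(2gh) = √(2×5.7×45) = 22.65 m/s = 74.31 ft/s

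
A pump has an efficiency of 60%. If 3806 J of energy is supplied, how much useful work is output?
W_out = η × W_in = 0.6 × 3806 = 2283.6 J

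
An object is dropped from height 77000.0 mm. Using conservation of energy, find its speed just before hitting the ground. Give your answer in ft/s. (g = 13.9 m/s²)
mgh = ½mv² → v = √(2gh) = √(2×13.9×77) = 46.27 m/s = 151.8 ft/s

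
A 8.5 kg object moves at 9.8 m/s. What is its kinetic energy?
KE = ½mv² = ½×8.5×9.8² = 408.17 J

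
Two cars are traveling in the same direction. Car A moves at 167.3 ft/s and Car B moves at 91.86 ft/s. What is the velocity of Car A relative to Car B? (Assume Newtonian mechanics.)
v_rel = v_A - v_B = 167.3 - 91.86 = 75.44 ft/s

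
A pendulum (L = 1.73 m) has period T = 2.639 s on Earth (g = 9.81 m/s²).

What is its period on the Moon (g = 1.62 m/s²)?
T = 2π√(L/g), so T_moon/T_earth = √(g_earth/g_moon)
T_moon = 2π√(1.73/1.62) = 6.493 s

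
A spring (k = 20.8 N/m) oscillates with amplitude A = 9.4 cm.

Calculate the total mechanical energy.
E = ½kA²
E = ½kA² = ½×20.8×(0.094)² = 0.09189 J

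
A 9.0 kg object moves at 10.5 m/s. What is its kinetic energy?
KE = ½mv² = ½×9.0×10.5² = 496.125 J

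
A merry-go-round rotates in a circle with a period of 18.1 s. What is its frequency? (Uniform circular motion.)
f = 1/T = 1/18.1 = 0.0552 Hz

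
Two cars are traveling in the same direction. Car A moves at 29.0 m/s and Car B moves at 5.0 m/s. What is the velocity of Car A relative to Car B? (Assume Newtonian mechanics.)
v_rel = v_A - v_B = 29.0 - 5.0 = 24.0 m/s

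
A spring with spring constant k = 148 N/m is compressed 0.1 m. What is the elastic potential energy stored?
PE = ½kx² = ½×148×0.1² = 0.74 J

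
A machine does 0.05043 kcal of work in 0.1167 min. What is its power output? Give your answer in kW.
P = W/t = 211 J / 7.002 s = 30.13 W = 0.03013 kW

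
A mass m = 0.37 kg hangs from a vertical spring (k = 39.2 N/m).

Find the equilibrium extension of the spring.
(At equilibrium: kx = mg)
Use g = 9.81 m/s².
x_eq = mg/k = 0.37×9.81/39.2 = 0.09259 m = 9.259 cm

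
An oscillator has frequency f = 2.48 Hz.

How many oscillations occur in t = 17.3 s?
n = f×t = 2.48×17.3 = 42.9 oscillations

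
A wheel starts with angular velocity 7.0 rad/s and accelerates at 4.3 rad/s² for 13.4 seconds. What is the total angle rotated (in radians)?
θ = ω₀t + ½αt² = 7.0×13.4 + ½×4.3×13.4² = 479.85 rad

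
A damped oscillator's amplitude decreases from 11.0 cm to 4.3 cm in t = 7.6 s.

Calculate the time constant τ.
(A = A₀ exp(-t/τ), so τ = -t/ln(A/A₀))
A/A₀ = 4.3/11.0 = 0.3909; ln(A/A₀) = -0.9393
τ = −t/ln(A/A₀) = −7.6/-0.9393 = 8.091 s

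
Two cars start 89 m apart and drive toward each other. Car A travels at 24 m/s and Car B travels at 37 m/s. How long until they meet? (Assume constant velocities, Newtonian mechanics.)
Combined speed: v_combined = 24 + 37 = 61 m/s
Time to meet: t = d/61 = 89/61 = 1.46 s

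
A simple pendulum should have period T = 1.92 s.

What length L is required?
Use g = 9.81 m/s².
T = 2π√(L/g) → L = g(T/2π)² = 9.81×(1.92/2π)² = 0.916 m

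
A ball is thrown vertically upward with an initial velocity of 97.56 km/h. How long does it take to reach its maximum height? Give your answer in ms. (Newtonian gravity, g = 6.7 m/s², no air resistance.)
t_up = v₀/g (with unit conversion) = 4045.0 ms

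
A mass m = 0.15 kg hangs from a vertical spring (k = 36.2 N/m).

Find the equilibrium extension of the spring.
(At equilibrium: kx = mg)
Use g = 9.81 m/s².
x_eq = mg/k = 0.15×9.81/36.2 = 0.04065 m = 4.065 cm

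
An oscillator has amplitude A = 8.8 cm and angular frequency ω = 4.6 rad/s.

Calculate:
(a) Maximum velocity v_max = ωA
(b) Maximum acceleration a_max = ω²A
v_max = ωA = 4.6×0.088 = 0.4048 m/s
a_max = ω²A = 4.6²×0.088 = 1.862 m/s²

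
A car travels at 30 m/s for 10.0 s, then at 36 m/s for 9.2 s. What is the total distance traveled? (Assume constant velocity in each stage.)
d₁ = v₁t₁ = 30 × 10.0 = 300 m
d₂ = v₂t₂ = 36 × 9.2 = 331.2 m
d_total = 300 + 331.2 = 631.2 m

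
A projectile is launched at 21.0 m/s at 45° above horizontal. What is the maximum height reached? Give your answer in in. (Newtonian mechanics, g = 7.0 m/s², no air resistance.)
H = v₀²sin²(θ)/(2g) (with unit conversion) = 620.1 in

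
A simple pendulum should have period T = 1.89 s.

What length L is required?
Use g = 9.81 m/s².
T = 2π√(L/g) → L = g(T/2π)² = 9.81×(1.89/2π)² = 0.8876 m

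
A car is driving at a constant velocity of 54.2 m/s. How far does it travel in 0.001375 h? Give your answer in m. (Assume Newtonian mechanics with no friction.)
d = vt (with unit conversion) = 268.3 m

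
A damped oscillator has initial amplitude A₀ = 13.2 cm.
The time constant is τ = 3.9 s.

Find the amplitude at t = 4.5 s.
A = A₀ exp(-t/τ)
A = A₀ exp(−t/τ) = 13.2×exp(−4.5/3.9) = 4.164 cm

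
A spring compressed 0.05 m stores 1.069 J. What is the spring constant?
PE = ½kx² → k = 2PE/x² = 2×1.069/0.05² = 855.2 N/m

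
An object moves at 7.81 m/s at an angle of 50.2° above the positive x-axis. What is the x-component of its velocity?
vₓ = v cos(θ) = 7.81 × cos(50.2°) = 5.0 m/s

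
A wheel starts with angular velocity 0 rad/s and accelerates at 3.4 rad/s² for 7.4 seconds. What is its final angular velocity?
ω = ω₀ + αt = 0 + 3.4 × 7.4 = 25.16 rad/s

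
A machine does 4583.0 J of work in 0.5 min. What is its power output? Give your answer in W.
P = W/t = 4583 J / 30 s = 152.8 W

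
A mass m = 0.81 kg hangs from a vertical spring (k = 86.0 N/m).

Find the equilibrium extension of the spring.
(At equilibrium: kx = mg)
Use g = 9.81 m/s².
x_eq = mg/k = 0.81×9.81/86.0 = 0.0924 m = 9.24 cm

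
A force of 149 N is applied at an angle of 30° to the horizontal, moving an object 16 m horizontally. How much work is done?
W = Fd cosθ = 149×16×cos(30°) = 2064.6 J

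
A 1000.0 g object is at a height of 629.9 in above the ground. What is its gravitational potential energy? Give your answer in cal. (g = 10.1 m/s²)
PE = mgh = 1 kg × 10.1 m/s² × 16 m = 161.6 J = 38.62 cal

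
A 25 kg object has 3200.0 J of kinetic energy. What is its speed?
KE = ½mv² → v = √(2KE/m) = √(2×3200.0/25) = 16.0 m/s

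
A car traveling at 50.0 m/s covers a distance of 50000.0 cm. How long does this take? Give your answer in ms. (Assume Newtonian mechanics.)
t = d/v (with unit conversion) = 10000.0 ms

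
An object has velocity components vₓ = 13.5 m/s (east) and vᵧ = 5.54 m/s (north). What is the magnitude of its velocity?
|v| = √(vₓ² + vᵧ²) = √(13.5² + 5.54²) = √(212.942) = 14.59 m/s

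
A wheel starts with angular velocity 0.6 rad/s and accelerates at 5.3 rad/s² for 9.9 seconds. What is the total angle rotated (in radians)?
θ = ω₀t + ½αt² = 0.6×9.9 + ½×5.3×9.9² = 265.67 rad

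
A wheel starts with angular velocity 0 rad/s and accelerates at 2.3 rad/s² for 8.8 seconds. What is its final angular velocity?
ω = ω₀ + αt = 0 + 2.3 × 8.8 = 20.24 rad/s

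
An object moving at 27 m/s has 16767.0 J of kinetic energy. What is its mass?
KE = ½mv² → m = 2KE/v² = 2×16767.0/27² = 46.0 kg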